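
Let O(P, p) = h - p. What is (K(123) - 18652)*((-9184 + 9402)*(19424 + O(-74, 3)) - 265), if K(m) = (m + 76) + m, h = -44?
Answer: -77424471930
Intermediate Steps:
O(P, p) = -44 - p
K(m) = 76 + 2*m (K(m) = (76 + m) + m = 76 + 2*m)
(K(123) - 18652)*((-9184 + 9402)*(19424 + O(-74, 3)) - 265) = ((76 + 2*123) - 18652)*((-9184 + 9402)*(19424 + (-44 - 1*3)) - 265) = ((76 + 246) - 18652)*(218*(19424 + (-44 - 3)) - 265) = (322 - 18652)*(218*(19424 - 47) - 265) = -18330*(218*19377 - 265) = -18330*(4224186 - 265) = -18330*4223921 = -77424471930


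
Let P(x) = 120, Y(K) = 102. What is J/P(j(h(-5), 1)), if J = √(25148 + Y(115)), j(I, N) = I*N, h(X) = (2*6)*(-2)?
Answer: √1010/24 ≈ 1.3242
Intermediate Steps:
h(X) = -24 (h(X) = 12*(-2) = -24)
J = 5*√1010 (J = √(25148 + 102) = √25250 = 5*√1010 ≈ 158.90)
J/P(j(h(-5), 1)) = (5*√1010)/120 = (5*√1010)*(1/120) = √1010/24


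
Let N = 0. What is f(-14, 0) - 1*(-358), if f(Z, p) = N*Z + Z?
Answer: 344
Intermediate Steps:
f(Z, p) = Z (f(Z, p) = 0*Z + Z = 0 + Z = Z)
f(-14, 0) - 1*(-358) = -14 - 1*(-358) = -14 + 358 = 344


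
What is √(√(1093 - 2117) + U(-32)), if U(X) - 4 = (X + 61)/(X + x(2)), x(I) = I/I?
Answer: √(2945 + 30752*I)/31 ≈ 4.1959 + 3.8133*I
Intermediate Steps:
x(I) = 1
U(X) = 4 + (61 + X)/(1 + X) (U(X) = 4 + (X + 61)/(X + 1) = 4 + (61 + X)/(1 + X))
√(√(1093 - 2117) + U(-32)) = √(√(1093 - 2117) + 5*(13 - 32)/(1 - 32)) = √(√(-1024) + 5*(-19)/(-31)) = √(32*I + 5*(-1/31)*(-19)) = √(32*I + 95/31) = √(95/31 + 32*I)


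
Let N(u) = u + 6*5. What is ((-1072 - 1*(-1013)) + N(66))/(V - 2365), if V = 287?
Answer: -37/2078 ≈ -0.017806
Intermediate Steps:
N(u) = 30 + u (N(u) = u + 30 = 30 + u)
((-1072 - 1*(-1013)) + N(66))/(V - 2365) = ((-1072 - 1*(-1013)) + (30 + 66))/(287 - 2365) = ((-1072 + 1013) + 96)/(-2078) = (-59 + 96)*(-1/2078) = 37*(-1/2078) = -37/2078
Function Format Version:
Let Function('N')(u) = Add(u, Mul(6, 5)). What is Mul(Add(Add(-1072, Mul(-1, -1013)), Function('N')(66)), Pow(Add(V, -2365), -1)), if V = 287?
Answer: Rational(-37, 2078) ≈ -0.017806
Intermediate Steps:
Function('N')(u) = Add(30, u) (Function('N')(u) = Add(u, 30) = Add(30, u))
Mul(Add(Add(-1072, Mul(-1, -1013)), Function('N')(66)), Pow(Add(V, -2365), -1)) = Mul(Add(Add(-1072, Mul(-1, -1013)), Add(30, 66)), Pow(Add(287, -2365), -1)) = Mul(Add(Add(-1072, 1013), 96), Pow(-2078, -1)) = Mul(Add(-59, 96), Rational(-1, 2078)) = Mul(37, Rational(-1, 2078)) = Rational(-37, 2078)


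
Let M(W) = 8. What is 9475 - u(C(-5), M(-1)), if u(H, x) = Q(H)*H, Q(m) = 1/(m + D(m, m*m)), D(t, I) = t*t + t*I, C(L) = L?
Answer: 198974/21 ≈ 9475.0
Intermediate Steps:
D(t, I) = t**2 + I*t
Q(m) = 1/(m + m*(m + m**2)) (Q(m) = 1/(m + m*(m*m + m)) = 1/(m + m*(m**2 + m)) = 1/(m + m*(m + m**2)))
u(H, x) = 1/(1 + H*(1 + H)) (u(H, x) = (1/(H*(1 + H*(1 + H))))*H = 1/(1 + H*(1 + H)))
9475 - u(C(-5), M(-1)) = 9475 - 1/(1 - 5*(1 - 5)) = 9475 - 1/(1 - 5*(-4)) = 9475 - 1/(1 + 20) = 9475 - 1/21 = 198974/21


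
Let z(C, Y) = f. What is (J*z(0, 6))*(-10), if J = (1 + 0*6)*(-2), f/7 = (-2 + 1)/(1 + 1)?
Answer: -70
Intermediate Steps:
f = -7/2 (f = 7*((-2 + 1)/(1 + 1)) = 7*(-1/2) = -7/2 ≈ -3.5000)
z(C, Y) = -7/2
J = -2 (J = (1 + 0)*(-2) = 1*(-2) = -2)
(J*z(0, 6))*(-10) = -2*(-7/2)*(-10) = 7*(-10) = -70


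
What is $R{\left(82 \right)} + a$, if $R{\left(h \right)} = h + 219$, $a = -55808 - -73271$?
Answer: $17764$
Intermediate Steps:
$a = 17463$ ($a = -55808 + 73271 = 17463$)
$R{\left(h \right)} = 219 + h$
$R{\left(82 \right)} + a = \left(219 + 82\right) + 17463 = 301 + 17463 = 17764$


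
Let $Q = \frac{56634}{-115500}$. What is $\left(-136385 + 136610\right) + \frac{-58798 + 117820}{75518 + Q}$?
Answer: $\frac{109407129075}{484570687} \approx 225.78$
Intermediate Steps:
$Q = - \frac{9439}{19250}$ ($Q = 56634 \left(- \frac{1}{115500}\right) = - \frac{9439}{19250} \approx -0.49034$)
$\left(-136385 + 136610\right) + \frac{-58798 + 117820}{75518 + Q} = \left(-136385 + 136610\right) + \frac{-58798 + 117820}{75518 - \frac{9439}{19250}} = 225 + \frac{59022}{\frac{1453712061}{19250}} = 225 + 59022 \cdot \frac{19250}{1453712061} = 225 + \frac{378724500}{484570687} = \frac{109407129075}{484570687}$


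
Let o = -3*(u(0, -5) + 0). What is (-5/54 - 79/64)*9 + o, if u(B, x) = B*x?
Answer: -2293/192 ≈ -11.943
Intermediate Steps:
o = 0 (o = -3*(0*(-5) + 0) = -3*(0 + 0) = -3*0 = 0)
(-5/54 - 79/64)*9 + o = (-5/54 - 79/64)*9 + 0 = -2293/1728*9 + 0 = -2293/192 + 0 = -2293/192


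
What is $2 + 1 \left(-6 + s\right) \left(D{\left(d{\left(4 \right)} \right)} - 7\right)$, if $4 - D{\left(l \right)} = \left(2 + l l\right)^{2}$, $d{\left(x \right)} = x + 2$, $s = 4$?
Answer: $2896$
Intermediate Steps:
$d{\left(x \right)} = 2 + x$
$D{\left(l \right)} = 4 - \left(2 + l^{2}\right)^{2}$ ($D{\left(l \right)} = 4 - \left(2 + l l\right)^{2} = 4 - \left(2 + l^{2}\right)^{2}$)
$2 + 1 \left(-6 + s\right) \left(D{\left(d{\left(4 \right)} \right)} - 7\right) = 2 + 1 \left(-6 + 4\right) \left(\left(4 - \left(2 + \left(2 + 4\right)^{2}\right)^{2}\right) - 7\right) = 2 + 1 \left(- 2 \left(\left(4 - \left(2 + 6^{2}\right)^{2}\right) - 7\right)\right) = 2 + 1 \left(- 2 \left(\left(4 - \left(2 + 36\right)^{2}\right) - 7\right)\right) = 2 + 1 \left(- 2 \left(\left(4 - 38^{2}\right) - 7\right)\right) = 2 + 1 \left(- 2 \left(\left(4 - 1444\right) - 7\right)\right) = 2 + 1 \left(- 2 \left(-1440 - 7\right)\right) = 2 + 1 \left(\left(-2\right) \left(-1447\right)\right) = 2 + 1 \cdot 2894 = 2 + 2894 = 2896$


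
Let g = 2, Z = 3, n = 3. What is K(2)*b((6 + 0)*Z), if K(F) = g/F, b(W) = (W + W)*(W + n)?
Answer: 756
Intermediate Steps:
b(W) = 2*W*(3 + W) (b(W) = (W + W)*(W + 3) = (2*W)*(3 + W) = 2*W*(3 + W))
K(F) = 2/F
K(2)*b((6 + 0)*Z) = (2/2)*(2*((6 + 0)*3)*(3 + (6 + 0)*3)) = (2*(1/2))*(2*(6*3)*(3 + 6*3)) = 1*(2*18*(3 + 18)) = 1*(2*18*21) = 1*756 = 756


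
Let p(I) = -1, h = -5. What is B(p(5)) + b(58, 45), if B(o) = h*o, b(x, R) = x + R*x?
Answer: 2673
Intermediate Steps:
B(o) = -5*o
B(p(5)) + b(58, 45) = -5*(-1) + 58*(1 + 45) = 5 + 58*46 = 5 + 2668 = 2673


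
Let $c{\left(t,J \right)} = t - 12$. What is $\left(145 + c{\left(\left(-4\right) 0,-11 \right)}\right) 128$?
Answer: $17024$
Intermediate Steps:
$c{\left(t,J \right)} = -12 + t$
$\left(145 + c{\left(\left(-4\right) 0,-11 \right)}\right) 128 = \left(145 - 12\right) 128 = 133 \cdot 128 = 17024$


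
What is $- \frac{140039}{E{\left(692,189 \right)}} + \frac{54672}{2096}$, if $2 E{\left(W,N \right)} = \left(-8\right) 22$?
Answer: $\frac{18645805}{11528} \approx 1617.4$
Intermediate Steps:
$E{\left(W,N \right)} = -88$ ($E{\left(W,N \right)} = \frac{\left(-8\right) 22}{2} = \frac{1}{2} \left(-176\right) = -88$)
$- \frac{140039}{E{\left(692,189 \right)}} + \frac{54672}{2096} = - \frac{140039}{-88} + \frac{54672}{2096} = \left(-140039\right) \left(- \frac{1}{88}\right) + 54672 \cdot \frac{1}{2096} = \frac{140039}{88} + \frac{3417}{131} = \frac{18645805}{11528}$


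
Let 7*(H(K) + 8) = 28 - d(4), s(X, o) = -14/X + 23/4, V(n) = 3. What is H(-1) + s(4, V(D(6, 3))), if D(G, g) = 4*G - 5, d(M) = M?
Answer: -65/28 ≈ -2.3214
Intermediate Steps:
D(G, g) = -5 + 4*G
s(X, o) = 23/4 - 14/X (s(X, o) = -14/X + 23*(¼) = -14/X + 23/4 = 23/4 - 14/X)
H(K) = -32/7 (H(K) = -8 + (28 - 1*4)/7 = -8 + (28 - 4)/7 = -8 + (⅐)*24 = -8 + 24/7 = -32/7)
H(-1) + s(4, V(D(6, 3))) = -32/7 + (23/4 - 14/4) = -32/7 + (23/4 - 14*¼) = -32/7 + (23/4 - 7/2) = -32/7 + 9/4 = -65/28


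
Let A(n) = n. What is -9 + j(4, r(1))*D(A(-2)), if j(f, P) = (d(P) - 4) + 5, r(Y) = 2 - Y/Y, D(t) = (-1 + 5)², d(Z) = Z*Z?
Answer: 23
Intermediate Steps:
d(Z) = Z²
D(t) = 16 (D(t) = 4² = 16)
r(Y) = 1 (r(Y) = 2 - 1*1 = 2 - 1 = 1)
j(f, P) = 1 + P² (j(f, P) = (P² - 4) + 5 = (-4 + P²) + 5 = 1 + P²)
-9 + j(4, r(1))*D(A(-2)) = -9 + (1 + 1²)*16 = -9 + (1 + 1)*16 = -9 + 2*16 = -9 + 32 = 23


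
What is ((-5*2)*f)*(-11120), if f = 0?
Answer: 0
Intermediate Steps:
((-5*2)*f)*(-11120) = (-5*2*0)*(-11120) = -10*0*(-11120) = 0*(-11120) = 0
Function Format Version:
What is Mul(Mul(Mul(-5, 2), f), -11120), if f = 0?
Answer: 0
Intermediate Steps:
Mul(Mul(Mul(-5, 2), f), -11120) = Mul(Mul(Mul(-5, 2), 0), -11120) = Mul(Mul(-10, 0), -11120) = Mul(0, -11120) = 0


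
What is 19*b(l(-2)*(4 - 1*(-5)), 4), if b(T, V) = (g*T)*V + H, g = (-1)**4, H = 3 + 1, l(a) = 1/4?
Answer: 247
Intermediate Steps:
l(a) = 1/4
H = 4
g = 1
b(T, V) = 4 + T*V (b(T, V) = (1*T)*V + 4 = T*V + 4 = 4 + T*V)
19*b(l(-2)*(4 - 1*(-5)), 4) = 19*(4 + ((4 - 1*(-5))/4)*4) = 19*(4 + ((4 + 5)/4)*4) = 19*(4 + ((1/4)*9)*4) = 19*(4 + (9/4)*4) = 19*(4 + 9) = 19*13 = 247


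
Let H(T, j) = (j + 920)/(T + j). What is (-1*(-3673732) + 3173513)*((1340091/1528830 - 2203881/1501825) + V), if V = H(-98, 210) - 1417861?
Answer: -2773962936021843776863773/285728814280 ≈ -9.7084e+12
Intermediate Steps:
H(T, j) = (920 + j)/(T + j)
V = -79399651/56 (V = (920 + 210)/(-98 + 210) - 1417861 = 1130/112 - 1417861 = (1/112)*1130 - 1417861 = 565/56 - 1417861 = -79399651/56 ≈ -1.4179e+6)
(-1*(-3673732) + 3173513)*((1340091/1528830 - 2203881/1501825) + V) = (-1*(-3673732) + 3173513)*((1340091/1528830 - 2203881/1501825) - 79399651/56) = (3673732 + 3173513)*((1340091*(1/1528830) - 2203881*1/1501825) - 79399651/56) = 6847245*((148899/169870 - 2203881/1501825) - 79399651/56) = 6847245*(-30150604959/51023002550 - 79399651/56) = 6847245*(-2025605141937993877/1428644071400) = -2773962936021843776863773/285728814280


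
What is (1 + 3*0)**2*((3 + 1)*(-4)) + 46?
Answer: 30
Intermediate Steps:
(1 + 3*0)**2*((3 + 1)*(-4)) + 46 = (1 + 0)**2*(4*(-4)) + 46 = 1**2*(-16) + 46 = 1*(-16) + 46 = -16 + 46 = 30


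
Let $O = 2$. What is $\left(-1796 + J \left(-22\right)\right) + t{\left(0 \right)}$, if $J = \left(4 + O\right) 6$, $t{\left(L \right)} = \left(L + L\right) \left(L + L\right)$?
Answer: $-2588$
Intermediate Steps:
$t{\left(L \right)} = 4 L^{2}$ ($t{\left(L \right)} = 2 L 2 L = 4 L^{2}$)
$J = 36$ ($J = \left(4 + 2\right) 6 = 6 \cdot 6 = 36$)
$\left(-1796 + J \left(-22\right)\right) + t{\left(0 \right)} = \left(-1796 + 36 \left(-22\right)\right) + 4 \cdot 0^{2} = \left(-1796 - 792\right) + 4 \cdot 0 = -2588 + 0 = -2588$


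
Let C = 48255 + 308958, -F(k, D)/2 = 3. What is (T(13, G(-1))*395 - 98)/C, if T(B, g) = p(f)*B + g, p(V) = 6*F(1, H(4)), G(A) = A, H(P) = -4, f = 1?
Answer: -185353/357213 ≈ -0.51889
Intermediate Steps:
F(k, D) = -6 (F(k, D) = -2*3 = -6)
C = 357213
p(V) = -36 (p(V) = 6*(-6) = -36)
T(B, g) = g - 36*B (T(B, g) = -36*B + g = g - 36*B)
(T(13, G(-1))*395 - 98)/C = ((-1 - 36*13)*395 - 98)/357213 = ((-1 - 468)*395 - 98)*(1/357213) = (-469*395 - 98)*(1/357213) = (-185255 - 98)*(1/357213) = -185353*1/357213 = -185353/357213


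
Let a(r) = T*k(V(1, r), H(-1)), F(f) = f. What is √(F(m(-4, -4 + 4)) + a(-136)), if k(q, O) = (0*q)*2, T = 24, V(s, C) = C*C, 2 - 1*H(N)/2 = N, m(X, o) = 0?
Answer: 0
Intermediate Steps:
H(N) = 4 - 2*N
V(s, C) = C²
k(q, O) = 0 (k(q, O) = 0*2 = 0)
a(r) = 0 (a(r) = 24*0 = 0)
√(F(m(-4, -4 + 4)) + a(-136)) = √(0 + 0) = √0 = 0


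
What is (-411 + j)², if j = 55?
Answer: 126736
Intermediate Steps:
(-411 + j)² = (-411 + 55)² = (-356)² = 126736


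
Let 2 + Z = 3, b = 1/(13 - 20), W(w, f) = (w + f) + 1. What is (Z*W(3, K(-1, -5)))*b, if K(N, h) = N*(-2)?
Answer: -6/7 ≈ -0.85714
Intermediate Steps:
K(N, h) = -2*N
W(w, f) = 1 + f + w (W(w, f) = (f + w) + 1 = 1 + f + w)
b = -⅐ (b = 1/(-7) = -⅐ ≈ -0.14286)
Z = 1 (Z = -2 + 3 = 1)
(Z*W(3, K(-1, -5)))*b = (1*(1 - 2*(-1) + 3))*(-⅐) = (1*(1 + 2 + 3))*(-⅐) = (1*6)*(-⅐) = 6*(-⅐) = -6/7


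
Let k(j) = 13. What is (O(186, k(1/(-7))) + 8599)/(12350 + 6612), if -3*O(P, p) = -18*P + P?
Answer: 9653/18962 ≈ 0.50907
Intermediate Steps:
O(P, p) = 17*P/3 (O(P, p) = -(-18*P + P)/3 = -(-17)*P/3 = 17*P/3)
(O(186, k(1/(-7))) + 8599)/(12350 + 6612) = ((17/3)*186 + 8599)/(12350 + 6612) = (1054 + 8599)/18962 = 9653*(1/18962) = 9653/18962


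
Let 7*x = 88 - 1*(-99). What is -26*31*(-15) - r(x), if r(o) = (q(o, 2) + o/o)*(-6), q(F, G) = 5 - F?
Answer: 83760/7 ≈ 11966.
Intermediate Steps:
x = 187/7 (x = (88 - 1*(-99))/7 = (88 + 99)/7 = (1/7)*187 = 187/7 ≈ 26.714)
r(o) = -36 + 6*o (r(o) = ((5 - o) + o/o)*(-6) = ((5 - o) + 1)*(-6) = (6 - o)*(-6) = -36 + 6*o)
-26*31*(-15) - r(x) = -26*31*(-15) - (-36 + 6*(187/7)) = -806*(-15) - (-36 + 1122/7) = 12090 - 1*870/7 = 12090 - 870/7 = 83760/7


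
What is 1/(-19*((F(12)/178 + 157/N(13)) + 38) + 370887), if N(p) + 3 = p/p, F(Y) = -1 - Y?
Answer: 89/33077552 ≈ 2.6906e-6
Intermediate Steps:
N(p) = -2 (N(p) = -3 + p/p = -3 + 1 = -2)
1/(-19*((F(12)/178 + 157/N(13)) + 38) + 370887) = 1/(-19*(((-1 - 1*12)/178 + 157/(-2)) + 38) + 370887) = 1/(-19*(((-1 - 12)*(1/178) + 157*(-½)) + 38) + 370887) = 1/(-19*((-13*1/178 - 157/2) + 38) + 370887) = 1/(-19*((-13/178 - 157/2) + 38) + 370887) = 1/(-19*(-6993/89 + 38) + 370887) = 1/(-19*(-3611/89) + 370887) = 1/(68609/89 + 370887) = 1/(33077552/89) = 89/33077552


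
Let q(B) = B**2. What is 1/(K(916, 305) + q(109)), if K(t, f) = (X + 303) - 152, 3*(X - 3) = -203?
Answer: 3/35902 ≈ 8.3561e-5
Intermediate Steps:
X = -194/3 (X = 3 + (1/3)*(-203) = 3 - 203/3 = -194/3 ≈ -64.667)
K(t, f) = 259/3 (K(t, f) = (-194/3 + 303) - 152 = 715/3 - 152 = 259/3)
1/(K(916, 305) + q(109)) = 1/(259/3 + 109**2) = 1/(259/3 + 11881) = 1/(35902/3) = 3/35902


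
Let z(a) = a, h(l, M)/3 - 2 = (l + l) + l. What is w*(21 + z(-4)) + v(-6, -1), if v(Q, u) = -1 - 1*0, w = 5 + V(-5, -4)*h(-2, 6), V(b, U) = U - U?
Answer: 84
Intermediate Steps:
h(l, M) = 6 + 9*l (h(l, M) = 6 + 3*((l + l) + l) = 6 + 3*(2*l + l) = 6 + 3*(3*l) = 6 + 9*l)
V(b, U) = 0
w = 5 (w = 5 + 0*(6 + 9*(-2)) = 5 + 0*(6 - 18) = 5 + 0*(-12) = 5 + 0 = 5)
v(Q, u) = -1 (v(Q, u) = -1 + 0 = -1)
w*(21 + z(-4)) + v(-6, -1) = 5*(21 - 4) - 1 = 5*17 - 1 = 85 - 1 = 84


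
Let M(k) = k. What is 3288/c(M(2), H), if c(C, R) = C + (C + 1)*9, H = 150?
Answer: 3288/29 ≈ 113.38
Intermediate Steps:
c(C, R) = 9 + 10*C (c(C, R) = C + (1 + C)*9 = C + (9 + 9*C) = 9 + 10*C)
3288/c(M(2), H) = 3288/(9 + 10*2) = 3288/(9 + 20) = 3288/29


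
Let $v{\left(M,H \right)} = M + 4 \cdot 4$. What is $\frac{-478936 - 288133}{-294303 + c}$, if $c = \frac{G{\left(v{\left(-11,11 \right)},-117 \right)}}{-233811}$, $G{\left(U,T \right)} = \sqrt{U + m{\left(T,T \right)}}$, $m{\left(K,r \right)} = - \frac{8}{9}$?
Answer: $\frac{111071211521228452637523}{42614928727835562767564} - \frac{538047509877 \sqrt{37}}{42614928727835562767564} \approx 2.6064$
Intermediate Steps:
$v{\left(M,H \right)} = 16 + M$ ($v{\left(M,H \right)} = M + 16 = 16 + M$)
$m{\left(K,r \right)} = - \frac{8}{9}$ ($m{\left(K,r \right)} = \left(-8\right) \frac{1}{9} = - \frac{8}{9}$)
$G{\left(U,T \right)} = \sqrt{- \frac{8}{9} + U}$ ($G{\left(U,T \right)} = \sqrt{U - \frac{8}{9}} = \sqrt{- \frac{8}{9} + U}$)
$c = - \frac{\sqrt{37}}{701433}$ ($c = \frac{\frac{1}{3} \sqrt{-8 + 9 \left(16 - 11\right)}}{-233811} = \frac{\sqrt{-8 + 9 \cdot 5}}{3} \left(- \frac{1}{233811}\right) = \frac{\sqrt{-8 + 45}}{3} \left(- \frac{1}{233811}\right) = \frac{\sqrt{37}}{3} \left(- \frac{1}{233811}\right) = - \frac{\sqrt{37}}{701433} \approx -8.6719 \cdot 10^{-6}$)
$\frac{-478936 - 288133}{-294303 + c} = \frac{-478936 - 288133}{-294303 - \frac{\sqrt{37}}{701433}} = - \frac{767069}{-294303 - \frac{\sqrt{37}}{701433}}$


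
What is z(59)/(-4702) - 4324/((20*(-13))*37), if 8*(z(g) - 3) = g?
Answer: 40463281/90466480 ≈ 0.44727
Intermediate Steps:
z(g) = 3 + g/8
z(59)/(-4702) - 4324/((20*(-13))*37) = (3 + (⅛)*59)/(-4702) - 4324/((20*(-13))*37) = (3 + 59/8)*(-1/4702) - 4324/((-260*37)) = (83/8)*(-1/4702) - 4324/(-9620) = -83/37616 - 4324*(-1/9620) = -83/37616 + 1081/2405 = 40463281/90466480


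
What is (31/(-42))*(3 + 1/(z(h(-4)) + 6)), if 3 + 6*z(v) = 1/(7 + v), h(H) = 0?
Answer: -3813/1624 ≈ -2.3479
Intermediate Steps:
z(v) = -1/2 + 1/(6*(7 + v))
(31/(-42))*(3 + 1/(z(h(-4)) + 6)) = (31/(-42))*(3 + 1/((-20 - 3*0)/(6*(7 + 0)) + 6)) = (31*(-1/42))*(3 + 1/((1/6)*(-20 + 0)/7 + 6)) = -31*(3 + 1/((1/6)*(1/7)*(-20) + 6))/42 = -31*(3 + 1/(-10/21 + 6))/42 = -31*(3 + 1/(116/21))/42 = -31*(3 + 21/116)/42 = -31/42*369/116 = -3813/1624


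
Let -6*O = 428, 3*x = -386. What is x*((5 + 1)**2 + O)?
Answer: 40916/9 ≈ 4546.2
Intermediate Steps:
x = -386/3 (x = (1/3)*(-386) = -386/3 ≈ -128.67)
O = -214/3 (O = -1/6*428 = -214/3 ≈ -71.333)
x*((5 + 1)**2 + O) = -386*((5 + 1)**2 - 214/3)/3 = -386*(6**2 - 214/3)/3 = -386*(36 - 214/3)/3 = -386/3*(-106/3) = 40916/9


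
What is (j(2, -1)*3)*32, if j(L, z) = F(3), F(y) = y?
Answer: 288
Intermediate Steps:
j(L, z) = 3
(j(2, -1)*3)*32 = (3*3)*32 = 9*32 = 288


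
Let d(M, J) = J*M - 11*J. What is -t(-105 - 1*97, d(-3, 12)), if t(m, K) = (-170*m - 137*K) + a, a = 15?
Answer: -57371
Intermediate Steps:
d(M, J) = -11*J + J*M
t(m, K) = 15 - 170*m - 137*K (t(m, K) = (-170*m - 137*K) + 15 = 15 - 170*m - 137*K)
-t(-105 - 1*97, d(-3, 12)) = -(15 - 170*(-105 - 1*97) - 1644*(-11 - 3)) = -(15 - 170*(-105 - 97) - 1644*(-14)) = -(15 - 170*(-202) - 137*(-168)) = -(15 + 34340 + 23016) = -1*57371 = -57371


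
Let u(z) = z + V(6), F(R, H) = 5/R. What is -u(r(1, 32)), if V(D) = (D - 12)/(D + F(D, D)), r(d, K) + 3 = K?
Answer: -1153/41 ≈ -28.122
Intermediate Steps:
r(d, K) = -3 + K
V(D) = (-12 + D)/(D + 5/D) (V(D) = (D - 12)/(D + 5/D) = (-12 + D)/(D + 5/D))
u(z) = -36/41 + z (u(z) = z + 6*(-12 + 6)/(5 + 6²) = z + 6*(-6)/(5 + 36) = z + 6*(-6)/41 = z + 6*(1/41)*(-6) = z - 36/41 = -36/41 + z)
-u(r(1, 32)) = -(-36/41 + (-3 + 32)) = -(-36/41 + 29) = -1*1153/41 = -1153/41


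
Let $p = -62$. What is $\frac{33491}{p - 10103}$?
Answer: $- \frac{313}{95} \approx -3.2947$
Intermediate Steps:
$\frac{33491}{p - 10103} = \frac{33491}{-62 - 10103} = \frac{33491}{-10165} = 33491 \left(- \frac{1}{10165}\right) = - \frac{313}{95}$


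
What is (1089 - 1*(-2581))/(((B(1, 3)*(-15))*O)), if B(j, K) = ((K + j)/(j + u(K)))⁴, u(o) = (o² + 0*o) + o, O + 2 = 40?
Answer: -10481887/14592 ≈ -718.33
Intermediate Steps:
O = 38 (O = -2 + 40 = 38)
u(o) = o + o² (u(o) = (o² + 0) + o = o² + o = o + o²)
B(j, K) = (K + j)⁴/(j + K*(1 + K))⁴ (B(j, K) = ((K + j)/(j + K*(1 + K)))⁴ = (K + j)⁴/(j + K*(1 + K))⁴)
(1089 - 1*(-2581))/(((B(1, 3)*(-15))*O)) = (1089 - 1*(-2581))/(((((3 + 1)⁴/(1 + 3*(1 + 3))⁴)*(-15))*38)) = (1089 + 2581)/((((4⁴/(1 + 3*4)⁴)*(-15))*38)) = 3670/((((256/(1 + 12)⁴)*(-15))*38)) = 3670/((((256/13⁴)*(-15))*38)) = 3670/((((256*(1/28561))*(-15))*38)) = 3670/((((256/28561)*(-15))*38)) = 3670/((-3840/28561*38)) = 3670/(-145920/28561) = 3670*(-28561/145920) = -10481887/14592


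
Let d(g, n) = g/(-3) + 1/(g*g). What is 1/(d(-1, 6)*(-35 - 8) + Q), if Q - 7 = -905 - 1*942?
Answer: -3/5692 ≈ -0.00052706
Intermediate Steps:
d(g, n) = g**(-2) - g/3 (d(g, n) = g*(-1/3) + g**(-2) = -g/3 + g**(-2) = g**(-2) - g/3)
Q = -1840 (Q = 7 + (-905 - 1*942) = 7 + (-905 - 942) = 7 - 1847 = -1840)
1/(d(-1, 6)*(-35 - 8) + Q) = 1/(((-1)**(-2) - 1/3*(-1))*(-35 - 8) - 1840) = 1/((1 + 1/3)*(-43) - 1840) = 1/((4/3)*(-43) - 1840) = 1/(-172/3 - 1840) = 1/(-5692/3) = -3/5692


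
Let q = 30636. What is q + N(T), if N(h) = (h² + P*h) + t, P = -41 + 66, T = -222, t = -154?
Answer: 74216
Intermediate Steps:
P = 25
N(h) = -154 + h² + 25*h (N(h) = (h² + 25*h) - 154 = -154 + h² + 25*h)
q + N(T) = 30636 + (-154 + (-222)² + 25*(-222)) = 30636 + (-154 + 49284 - 5550) = 30636 + 43580 = 74216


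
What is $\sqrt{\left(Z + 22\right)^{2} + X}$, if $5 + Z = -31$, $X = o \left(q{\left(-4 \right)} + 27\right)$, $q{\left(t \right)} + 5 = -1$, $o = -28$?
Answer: $14 i \sqrt{2} \approx 19.799 i$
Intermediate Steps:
$q{\left(t \right)} = -6$ ($q{\left(t \right)} = -5 - 1 = -6$)
$X = -588$ ($X = - 28 \left(-6 + 27\right) = \left(-28\right) 21 = -588$)
$Z = -36$ ($Z = -5 - 31 = -36$)
$\sqrt{\left(Z + 22\right)^{2} + X} = \sqrt{\left(-36 + 22\right)^{2} - 588} = \sqrt{\left(-14\right)^{2} - 588} = \sqrt{196 - 588} = \sqrt{-392} = 14 i \sqrt{2}$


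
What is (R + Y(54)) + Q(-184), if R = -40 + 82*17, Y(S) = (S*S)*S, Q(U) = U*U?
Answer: 192674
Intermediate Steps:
Q(U) = U**2
Y(S) = S**3 (Y(S) = S**2*S = S**3)
R = 1354 (R = -40 + 1394 = 1354)
(R + Y(54)) + Q(-184) = (1354 + 54**3) + (-184)**2 = (1354 + 157464) + 33856 = 158818 + 33856 = 192674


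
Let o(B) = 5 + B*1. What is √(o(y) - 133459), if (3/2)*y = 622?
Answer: I*√1197354/3 ≈ 364.75*I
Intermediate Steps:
y = 1244/3 (y = (⅔)*622 = 1244/3 ≈ 414.67)
o(B) = 5 + B
√(o(y) - 133459) = √((5 + 1244/3) - 133459) = √(1259/3 - 133459) = √(-399118/3) = I*√1197354/3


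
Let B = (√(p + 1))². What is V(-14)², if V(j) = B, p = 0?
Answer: 1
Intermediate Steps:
B = 1 (B = (√(0 + 1))² = (√1)² = 1² = 1)
V(j) = 1
V(-14)² = 1² = 1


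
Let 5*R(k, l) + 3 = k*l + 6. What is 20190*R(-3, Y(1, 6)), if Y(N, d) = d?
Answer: -60570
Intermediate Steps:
R(k, l) = ⅗ + k*l/5 (R(k, l) = -⅗ + (k*l + 6)/5 = -⅗ + (6 + k*l)/5 = -⅗ + (6/5 + k*l/5) = ⅗ + k*l/5)
20190*R(-3, Y(1, 6)) = 20190*(⅗ + (⅕)*(-3)*6) = 20190*(⅗ - 18/5) = 20190*(-3) = -60570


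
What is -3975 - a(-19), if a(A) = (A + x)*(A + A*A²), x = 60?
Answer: 278023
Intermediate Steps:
a(A) = (60 + A)*(A + A³) (a(A) = (A + 60)*(A + A*A²) = (60 + A)*(A + A³))
-3975 - a(-19) = -3975 - (-19)*(60 - 19 + (-19)³ + 60*(-19)²) = -3975 - (-19)*(60 - 19 - 6859 + 60*361) = -3975 - (-19)*(60 - 19 - 6859 + 21660) = -3975 - (-19)*14842 = -3975 - 1*(-281998) = -3975 + 281998 = 278023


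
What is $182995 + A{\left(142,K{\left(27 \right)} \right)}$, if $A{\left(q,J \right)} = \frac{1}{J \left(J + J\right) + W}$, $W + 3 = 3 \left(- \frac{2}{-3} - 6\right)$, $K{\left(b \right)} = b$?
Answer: $\frac{263329806}{1439} \approx 1.83 \cdot 10^{5}$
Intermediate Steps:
$W = -19$ ($W = -3 + 3 \left(- \frac{2}{-3} - 6\right) = -3 + 3 \left(\left(-2\right) \left(- \frac{1}{3}\right) - 6\right) = -3 + 3 \left(\frac{2}{3} - 6\right) = -3 + 3 \left(- \frac{16}{3}\right) = -3 - 16 = -19$)
$A{\left(q,J \right)} = \frac{1}{-19 + 2 J^{2}}$ ($A{\left(q,J \right)} = \frac{1}{J \left(J + J\right) - 19} = \frac{1}{J 2 J - 19} = \frac{1}{2 J^{2} - 19} = \frac{1}{-19 + 2 J^{2}}$)
$182995 + A{\left(142,K{\left(27 \right)} \right)} = 182995 + \frac{1}{-19 + 2 \cdot 27^{2}} = 182995 + \frac{1}{-19 + 2 \cdot 729} = 182995 + \frac{1}{-19 + 1458} = 182995 + \frac{1}{1439} = \frac{263329806}{1439}$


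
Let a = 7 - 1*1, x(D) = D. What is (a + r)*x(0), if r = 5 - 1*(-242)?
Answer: 0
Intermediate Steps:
r = 247 (r = 5 + 242 = 247)
a = 6 (a = 7 - 1 = 6)
(a + r)*x(0) = (6 + 247)*0 = 253*0 = 0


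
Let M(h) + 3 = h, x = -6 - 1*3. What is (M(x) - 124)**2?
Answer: 18496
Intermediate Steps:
x = -9 (x = -6 - 3 = -9)
M(h) = -3 + h
(M(x) - 124)**2 = ((-3 - 9) - 124)**2 = (-12 - 124)**2 = (-136)**2 = 18496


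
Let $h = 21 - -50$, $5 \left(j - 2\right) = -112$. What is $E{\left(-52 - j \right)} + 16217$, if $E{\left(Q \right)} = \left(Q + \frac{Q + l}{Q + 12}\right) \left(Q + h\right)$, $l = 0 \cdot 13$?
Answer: $\frac{18418466}{1225} \approx 15035.0$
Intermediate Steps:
$l = 0$
$j = - \frac{102}{5}$ ($j = 2 + \frac{1}{5} \left(-112\right) = 2 - \frac{112}{5} = - \frac{102}{5} \approx -20.4$)
$h = 71$ ($h = 21 + 50 = 71$)
$E{\left(Q \right)} = \left(71 + Q\right) \left(Q + \frac{Q}{12 + Q}\right)$ ($E{\left(Q \right)} = \left(Q + \frac{Q + 0}{Q + 12}\right) \left(Q + 71\right) = \left(Q + \frac{Q}{12 + Q}\right) \left(71 + Q\right) = \left(71 + Q\right) \left(Q + \frac{Q}{12 + Q}\right)$)
$E{\left(-52 - j \right)} + 16217 = \frac{\left(-52 - - \frac{102}{5}\right) \left(923 + \left(-52 - - \frac{102}{5}\right)^{2} + 84 \left(-52 - - \frac{102}{5}\right)\right)}{12 - \frac{158}{5}} + 16217 = \frac{\left(-52 + \frac{102}{5}\right) \left(923 + \left(-52 + \frac{102}{5}\right)^{2} + 84 \left(-52 + \frac{102}{5}\right)\right)}{12 + \left(-52 + \frac{102}{5}\right)} + 16217 = - \frac{158 \left(923 + \left(- \frac{158}{5}\right)^{2} + 84 \left(- \frac{158}{5}\right)\right)}{5 \left(12 - \frac{158}{5}\right)} + 16217 = - \frac{158 \left(923 + \frac{24964}{25} - \frac{13272}{5}\right)}{5 \left(- \frac{98}{5}\right)} + 16217 = \left(- \frac{158}{5}\right) \left(- \frac{5}{98}\right) \left(- \frac{18321}{25}\right) + 16217 = - \frac{1447359}{1225} + 16217 = \frac{18418466}{1225}$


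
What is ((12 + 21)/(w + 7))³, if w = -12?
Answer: -35937/125 ≈ -287.50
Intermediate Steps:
((12 + 21)/(w + 7))³ = ((12 + 21)/(-12 + 7))³ = (33/(-5))³ = (33*(-⅕))³ = (-33/5)³ = -35937/125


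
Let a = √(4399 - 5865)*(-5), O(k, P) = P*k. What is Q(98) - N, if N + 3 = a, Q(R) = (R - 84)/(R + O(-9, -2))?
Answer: 181/58 + 5*I*√1466 ≈ 3.1207 + 191.44*I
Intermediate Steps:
Q(R) = (-84 + R)/(18 + R) (Q(R) = (R - 84)/(R - 2*(-9)) = (-84 + R)/(R + 18) = (-84 + R)/(18 + R))
a = -5*I*√1466 (a = √(-1466)*(-5) = (I*√1466)*(-5) = -5*I*√1466 ≈ -191.44*I)
N = -3 - 5*I*√1466 ≈ -3.0 - 191.44*I
Q(98) - N = (-84 + 98)/(18 + 98) - (-3 - 5*I*√1466) = 14/116 + (3 + 5*I*√1466) = (1/116)*14 + (3 + 5*I*√1466) = 7/58 + (3 + 5*I*√1466) = 181/58 + 5*I*√1466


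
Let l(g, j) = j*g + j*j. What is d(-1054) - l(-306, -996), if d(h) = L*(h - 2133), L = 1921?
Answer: -7419019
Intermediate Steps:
l(g, j) = j² + g*j (l(g, j) = g*j + j² = j² + g*j)
d(h) = -4097493 + 1921*h (d(h) = 1921*(h - 2133) = 1921*(-2133 + h) = -4097493 + 1921*h)
d(-1054) - l(-306, -996) = (-4097493 + 1921*(-1054)) - (-996)*(-306 - 996) = (-4097493 - 2024734) - (-996)*(-1302) = -6122227 - 1*1296792 = -6122227 - 1296792 = -7419019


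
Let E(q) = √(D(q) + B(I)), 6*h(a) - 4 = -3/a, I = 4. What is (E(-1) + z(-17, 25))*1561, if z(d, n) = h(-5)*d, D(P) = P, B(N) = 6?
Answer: -610351/30 + 1561*√5 ≈ -16855.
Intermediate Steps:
h(a) = ⅔ - 1/(2*a) (h(a) = ⅔ + (-3/a)/6 = ⅔ - 1/(2*a))
z(d, n) = 23*d/30 (z(d, n) = ((⅙)*(-3 + 4*(-5))/(-5))*d = ((⅙)*(-⅕)*(-3 - 20))*d = ((⅙)*(-⅕)*(-23))*d = 23*d/30)
E(q) = √(6 + q) (E(q) = √(q + 6) = √(6 + q))
(E(-1) + z(-17, 25))*1561 = (√(6 - 1) + (23/30)*(-17))*1561 = (√5 - 391/30)*1561 = (-391/30 + √5)*1561 = -610351/30 + 1561*√5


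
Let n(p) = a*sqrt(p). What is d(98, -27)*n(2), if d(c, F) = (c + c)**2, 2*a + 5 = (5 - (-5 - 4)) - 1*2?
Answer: 134456*sqrt(2) ≈ 1.9015e+5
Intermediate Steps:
a = 7/2 (a = -5/2 + ((5 - (-5 - 4)) - 1*2)/2 = -5/2 + ((5 - 1*(-9)) - 2)/2 = -5/2 + ((5 + 9) - 2)/2 = -5/2 + (14 - 2)/2 = -5/2 + (1/2)*12 = -5/2 + 6 = 7/2 ≈ 3.5000)
d(c, F) = 4*c**2 (d(c, F) = (2*c)**2 = 4*c**2)
n(p) = 7*sqrt(p)/2
d(98, -27)*n(2) = (4*98**2)*(7*sqrt(2)/2) = (4*9604)*(7*sqrt(2)/2) = 38416*(7*sqrt(2)/2) = 134456*sqrt(2)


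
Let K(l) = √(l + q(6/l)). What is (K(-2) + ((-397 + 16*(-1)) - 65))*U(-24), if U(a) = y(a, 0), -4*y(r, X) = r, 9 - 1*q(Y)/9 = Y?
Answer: -2868 + 6*√106 ≈ -2806.2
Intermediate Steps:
q(Y) = 81 - 9*Y
K(l) = √(81 + l - 54/l) (K(l) = √(l + (81 - 54/l)) = √(81 + l - 54/l))
y(r, X) = -r/4
U(a) = -a/4
(K(-2) + ((-397 + 16*(-1)) - 65))*U(-24) = (√(81 - 2 - 54/(-2)) + ((-397 + 16*(-1)) - 65))*(-¼*(-24)) = (√(81 - 2 - 54*(-½)) + ((-397 - 16) - 65))*6 = (√(81 - 2 + 27) + (-413 - 65))*6 = (√106 - 478)*6 = (-478 + √106)*6 = -2868 + 6*√106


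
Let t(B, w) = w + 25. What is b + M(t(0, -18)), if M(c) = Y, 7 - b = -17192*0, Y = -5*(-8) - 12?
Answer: 35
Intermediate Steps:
Y = 28 (Y = 40 - 12 = 28)
t(B, w) = 25 + w
b = 7 (b = 7 - (-17192)*0 = 7 - 1*0 = 7 + 0 = 7)
M(c) = 28
b + M(t(0, -18)) = 7 + 28 = 35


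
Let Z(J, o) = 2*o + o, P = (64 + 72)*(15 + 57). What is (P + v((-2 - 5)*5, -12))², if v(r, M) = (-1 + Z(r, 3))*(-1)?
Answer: 95726656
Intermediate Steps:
P = 9792 (P = 136*72 = 9792)
Z(J, o) = 3*o
v(r, M) = -8 (v(r, M) = (-1 + 3*3)*(-1) = (-1 + 9)*(-1) = 8*(-1) = -8)
(P + v((-2 - 5)*5, -12))² = (9792 - 8)² = 9784² = 95726656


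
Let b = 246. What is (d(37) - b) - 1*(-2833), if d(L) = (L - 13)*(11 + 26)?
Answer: 3475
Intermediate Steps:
d(L) = -481 + 37*L (d(L) = (-13 + L)*37 = -481 + 37*L)
(d(37) - b) - 1*(-2833) = ((-481 + 37*37) - 1*246) - 1*(-2833) = ((-481 + 1369) - 246) + 2833 = (888 - 246) + 2833 = 642 + 2833 = 3475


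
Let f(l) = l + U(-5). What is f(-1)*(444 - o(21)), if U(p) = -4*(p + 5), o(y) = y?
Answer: -423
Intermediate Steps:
U(p) = -20 - 4*p (U(p) = -4*(5 + p) = -20 - 4*p)
f(l) = l (f(l) = l + (-20 - 4*(-5)) = l + (-20 + 20) = l + 0 = l)
f(-1)*(444 - o(21)) = -(444 - 1*21) = -(444 - 21) = -1*423 = -423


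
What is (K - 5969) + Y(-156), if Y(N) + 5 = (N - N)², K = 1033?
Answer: -4941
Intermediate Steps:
Y(N) = -5 (Y(N) = -5 + (N - N)² = -5 + 0² = -5 + 0 = -5)
(K - 5969) + Y(-156) = (1033 - 5969) - 5 = -4936 - 5 = -4941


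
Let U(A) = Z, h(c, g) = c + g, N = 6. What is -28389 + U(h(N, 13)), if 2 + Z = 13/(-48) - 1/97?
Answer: -132189805/4656 ≈ -28391.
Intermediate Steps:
Z = -10621/4656 (Z = -2 + (13/(-48) - 1/97) = -2 + (13*(-1/48) - 1*1/97) = -2 + (-13/48 - 1/97) = -2 - 1309/4656 = -10621/4656 ≈ -2.2811)
U(A) = -10621/4656
-28389 + U(h(N, 13)) = -28389 - 10621/4656 = -132189805/4656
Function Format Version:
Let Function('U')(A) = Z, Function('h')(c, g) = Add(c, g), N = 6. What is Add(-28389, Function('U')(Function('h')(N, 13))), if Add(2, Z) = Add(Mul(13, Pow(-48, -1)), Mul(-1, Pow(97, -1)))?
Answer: Rational(-132189805, 4656) ≈ -28391.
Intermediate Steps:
Z = Rational(-10621, 4656) (Z = Add(-2, Add(Mul(13, Pow(-48, -1)), Mul(-1, Pow(97, -1)))) = Add(-2, Add(Mul(13, Rational(-1, 48)), Mul(-1, Rational(1, 97)))) = Add(-2, Add(Rational(-13, 48), Rational(-1, 97))) = Add(-2, Rational(-1309, 4656)) = Rational(-10621, 4656) ≈ -2.2811)
Function('U')(A) = Rational(-10621, 4656)
Add(-28389, Function('U')(Function('h')(N, 13))) = Add(-28389, Rational(-10621, 4656)) = Rational(-132189805, 4656)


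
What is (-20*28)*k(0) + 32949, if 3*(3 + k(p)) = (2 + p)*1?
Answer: 102767/3 ≈ 34256.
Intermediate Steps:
k(p) = -7/3 + p/3 (k(p) = -3 + ((2 + p)*1)/3 = -3 + (2 + p)/3 = -3 + (⅔ + p/3) = -7/3 + p/3)
(-20*28)*k(0) + 32949 = (-20*28)*(-7/3 + (⅓)*0) + 32949 = -560*(-7/3 + 0) + 32949 = -560*(-7/3) + 32949 = 3920/3 + 32949 = 102767/3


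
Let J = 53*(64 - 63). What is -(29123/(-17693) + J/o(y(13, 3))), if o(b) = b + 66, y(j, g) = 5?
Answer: 1130004/1256203 ≈ 0.89954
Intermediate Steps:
o(b) = 66 + b
J = 53 (J = 53*1 = 53)
-(29123/(-17693) + J/o(y(13, 3))) = -(29123/(-17693) + 53/(66 + 5)) = -(29123*(-1/17693) + 53/71) = -(-29123/17693 + 53*(1/71)) = -(-29123/17693 + 53/71) = -1*(-1130004/1256203) = 1130004/1256203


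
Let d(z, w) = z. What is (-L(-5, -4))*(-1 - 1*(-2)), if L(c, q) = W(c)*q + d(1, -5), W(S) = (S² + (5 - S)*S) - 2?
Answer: -109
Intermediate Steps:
W(S) = -2 + S² + S*(5 - S) (W(S) = (S² + S*(5 - S)) - 2 = -2 + S² + S*(5 - S))
L(c, q) = 1 + q*(-2 + 5*c) (L(c, q) = (-2 + 5*c)*q + 1 = q*(-2 + 5*c) + 1 = 1 + q*(-2 + 5*c))
(-L(-5, -4))*(-1 - 1*(-2)) = (-(1 - 4*(-2 + 5*(-5))))*(-1 - 1*(-2)) = (-(1 - 4*(-2 - 25)))*(-1 + 2) = -(1 - 4*(-27))*1 = -(1 + 108)*1 = -1*109*1 = -109*1 = -109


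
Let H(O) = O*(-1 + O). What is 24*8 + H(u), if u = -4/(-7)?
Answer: 9396/49 ≈ 191.76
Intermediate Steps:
u = 4/7 (u = -4*(-⅐) = 4/7 ≈ 0.57143)
24*8 + H(u) = 24*8 + 4*(-1 + 4/7)/7 = 192 + (4/7)*(-3/7) = 192 - 12/49 = 9396/49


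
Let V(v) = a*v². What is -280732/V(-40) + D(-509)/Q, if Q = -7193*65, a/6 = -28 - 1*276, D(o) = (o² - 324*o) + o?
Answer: -4248663601/5248012800 ≈ -0.80958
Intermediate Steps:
D(o) = o² - 323*o
a = -1824 (a = 6*(-28 - 1*276) = 6*(-28 - 276) = 6*(-304) = -1824)
Q = -467545
V(v) = -1824*v²
-280732/V(-40) + D(-509)/Q = -280732/((-1824*(-40)²)) - 509*(-323 - 509)/(-467545) = -280732/((-1824*1600)) - 509*(-832)*(-1/467545) = -280732/(-2918400) + 423488*(-1/467545) = -280732*(-1/2918400) - 32576/35965 = 70183/729600 - 32576/35965 = -4248663601/5248012800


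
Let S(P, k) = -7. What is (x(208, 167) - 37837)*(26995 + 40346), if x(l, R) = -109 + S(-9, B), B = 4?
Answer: -2555792973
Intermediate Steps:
x(l, R) = -116 (x(l, R) = -109 - 7 = -116)
(x(208, 167) - 37837)*(26995 + 40346) = (-116 - 37837)*(26995 + 40346) = -37953*67341 = -2555792973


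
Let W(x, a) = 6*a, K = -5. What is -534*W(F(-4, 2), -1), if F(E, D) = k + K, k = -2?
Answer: 3204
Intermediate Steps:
F(E, D) = -7 (F(E, D) = -2 - 5 = -7)
-534*W(F(-4, 2), -1) = -3204*(-1) = -534*(-6) = 3204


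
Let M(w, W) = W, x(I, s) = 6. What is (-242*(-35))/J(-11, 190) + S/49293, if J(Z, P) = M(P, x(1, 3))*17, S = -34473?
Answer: 22999748/279327 ≈ 82.340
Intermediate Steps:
J(Z, P) = 102 (J(Z, P) = 6*17 = 102)
(-242*(-35))/J(-11, 190) + S/49293 = -242*(-35)/102 - 34473/49293 = 8470*(1/102) - 34473*1/49293 = 4235/51 - 11491/16431 = 22999748/279327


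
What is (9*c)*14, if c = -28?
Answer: -3528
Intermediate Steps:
(9*c)*14 = (9*(-28))*14 = -252*14 = -3528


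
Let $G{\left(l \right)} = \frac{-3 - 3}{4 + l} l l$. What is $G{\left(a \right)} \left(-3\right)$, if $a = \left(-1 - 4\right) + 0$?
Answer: $-450$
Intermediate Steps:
$a = -5$ ($a = -5 + 0 = -5$)
$G{\left(l \right)} = - \frac{6 l^{2}}{4 + l}$ ($G{\left(l \right)} = - \frac{6}{4 + l} l l = - \frac{6 l}{4 + l} l = - \frac{6 l^{2}}{4 + l}$)
$G{\left(a \right)} \left(-3\right) = - \frac{6 \left(-5\right)^{2}}{4 - 5} \left(-3\right) = \left(-6\right) 25 \frac{1}{-1} \left(-3\right) = \left(-6\right) 25 \left(-1\right) \left(-3\right) = 150 \left(-3\right) = -450$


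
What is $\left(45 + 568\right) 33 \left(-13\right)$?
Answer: $-262977$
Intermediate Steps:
$\left(45 + 568\right) 33 \left(-13\right) = 613 \left(-429\right) = -262977$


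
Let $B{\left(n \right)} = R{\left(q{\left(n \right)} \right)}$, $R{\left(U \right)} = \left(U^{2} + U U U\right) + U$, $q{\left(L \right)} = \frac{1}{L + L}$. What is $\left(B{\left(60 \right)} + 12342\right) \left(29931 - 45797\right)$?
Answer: $- \frac{169187015803093}{864000} \approx -1.9582 \cdot 10^{8}$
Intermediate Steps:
$q{\left(L \right)} = \frac{1}{2 L}$
$R{\left(U \right)} = U + U^{2} + U^{3}$ ($R{\left(U \right)} = \left(U^{2} + U^{2} U\right) + U = \left(U^{2} + U^{3}\right) + U = U + U^{2} + U^{3}$)
$B{\left(n \right)} = \frac{1 + \frac{1}{2 n} + \frac{1}{4 n^{2}}}{2 n}$ ($B{\left(n \right)} = \frac{1}{2 n} \left(1 + \frac{1}{2 n} + \left(\frac{1}{2 n}\right)^{2}\right) = \frac{1}{2 n} \left(1 + \frac{1}{2 n} + \frac{1}{4 n^{2}}\right) = \frac{1 + \frac{1}{2 n} + \frac{1}{4 n^{2}}}{2 n}$)
$\left(B{\left(60 \right)} + 12342\right) \left(29931 - 45797\right) = \left(\frac{1 + 2 \cdot 60 + 4 \cdot 60^{2}}{8 \cdot 216000} + 12342\right) \left(29931 - 45797\right) = \left(\frac{1}{8} \cdot \frac{1}{216000} \left(1 + 120 + 4 \cdot 3600\right) + 12342\right) \left(-15866\right) = \left(\frac{1}{8} \cdot \frac{1}{216000} \left(1 + 120 + 14400\right) + 12342\right) \left(-15866\right) = \left(\frac{1}{8} \cdot \frac{1}{216000} \cdot 14521 + 12342\right) \left(-15866\right) = \left(\frac{14521}{1728000} + 12342\right) \left(-15866\right) = \frac{21326990521}{1728000} \left(-15866\right) = - \frac{169187015803093}{864000}$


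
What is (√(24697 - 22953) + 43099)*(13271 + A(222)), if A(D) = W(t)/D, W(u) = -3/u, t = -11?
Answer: 465581041905/814 + 21605190*√109/407 ≈ 5.7252e+8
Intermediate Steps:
A(D) = 3/(11*D) (A(D) = (-3/(-11))/D = (-3*(-1/11))/D = 3/(11*D))
(√(24697 - 22953) + 43099)*(13271 + A(222)) = (√(24697 - 22953) + 43099)*(13271 + (3/11)/222) = (√1744 + 43099)*(13271 + (3/11)*(1/222)) = (4*√109 + 43099)*(13271 + 1/814) = (43099 + 4*√109)*(10802595/814) = 465581041905/814 + 21605190*√109/407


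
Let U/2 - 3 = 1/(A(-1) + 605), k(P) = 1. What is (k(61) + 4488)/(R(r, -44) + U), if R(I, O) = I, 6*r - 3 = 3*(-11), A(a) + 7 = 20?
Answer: 1387101/310 ≈ 4474.5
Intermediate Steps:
A(a) = 13 (A(a) = -7 + 20 = 13)
r = -5 (r = 1/2 + (3*(-11))/6 = 1/2 + (1/6)*(-33) = 1/2 - 11/2 = -5)
U = 1855/309 (U = 6 + 2/(13 + 605) = 6 + 2/618 = 6 + 2*(1/618) = 6 + 1/309 = 1855/309 ≈ 6.0032)
(k(61) + 4488)/(R(r, -44) + U) = (1 + 4488)/(-5 + 1855/309) = 4489/(310/309) = 4489*(309/310) = 1387101/310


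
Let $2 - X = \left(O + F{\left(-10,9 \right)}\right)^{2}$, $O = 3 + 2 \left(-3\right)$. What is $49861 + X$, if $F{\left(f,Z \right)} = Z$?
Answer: $49827$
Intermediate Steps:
$O = -3$ ($O = 3 - 6 = -3$)
$X = -34$ ($X = 2 - \left(-3 + 9\right)^{2} = 2 - 6^{2} = 2 - 36 = -34$)
$49861 + X = 49861 - 34 = 49827$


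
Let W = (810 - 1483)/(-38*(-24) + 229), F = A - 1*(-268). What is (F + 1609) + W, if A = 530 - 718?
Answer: 1926476/1141 ≈ 1688.4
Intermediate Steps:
A = -188
F = 80 (F = -188 - 1*(-268) = -188 + 268 = 80)
W = -673/1141 (W = -673/(912 + 229) = -673/1141 ≈ -0.58983)
(F + 1609) + W = (80 + 1609) - 673/1141 = 1689 - 673/1141 = 1926476/1141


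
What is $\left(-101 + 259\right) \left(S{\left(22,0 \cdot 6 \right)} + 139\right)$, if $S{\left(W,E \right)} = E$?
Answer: $21962$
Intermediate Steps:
$\left(-101 + 259\right) \left(S{\left(22,0 \cdot 6 \right)} + 139\right) = \left(-101 + 259\right) \left(0 \cdot 6 + 139\right) = 158 \left(0 + 139\right) = 158 \cdot 139 = 21962$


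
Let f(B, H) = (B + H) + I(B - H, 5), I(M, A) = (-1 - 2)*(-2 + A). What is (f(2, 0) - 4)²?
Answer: 121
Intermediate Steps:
I(M, A) = 6 - 3*A (I(M, A) = -3*(-2 + A) = 6 - 3*A)
f(B, H) = -9 + B + H (f(B, H) = (B + H) + (6 - 3*5) = (B + H) + (6 - 15) = (B + H) - 9 = -9 + B + H)
(f(2, 0) - 4)² = ((-9 + 2 + 0) - 4)² = (-7 - 4)² = (-11)² = 121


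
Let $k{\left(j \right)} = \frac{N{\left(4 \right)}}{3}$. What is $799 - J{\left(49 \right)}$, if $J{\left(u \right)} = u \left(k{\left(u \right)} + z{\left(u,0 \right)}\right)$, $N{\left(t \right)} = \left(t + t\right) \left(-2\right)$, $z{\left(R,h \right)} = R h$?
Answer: $\frac{3181}{3} \approx 1060.3$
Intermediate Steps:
$N{\left(t \right)} = - 4 t$ ($N{\left(t \right)} = 2 t \left(-2\right) = - 4 t$)
$k{\left(j \right)} = - \frac{16}{3}$ ($k{\left(j \right)} = \frac{\left(-4\right) 4}{3} = \left(-16\right) \frac{1}{3} = - \frac{16}{3}$)
$J{\left(u \right)} = - \frac{16 u}{3}$ ($J{\left(u \right)} = u \left(- \frac{16}{3} + u 0\right) = u \left(- \frac{16}{3} + 0\right) = u \left(- \frac{16}{3}\right) = - \frac{16 u}{3}$)
$799 - J{\left(49 \right)} = 799 - \left(- \frac{16}{3}\right) 49 = 799 - - \frac{784}{3} = 799 + \frac{784}{3} = \frac{3181}{3}$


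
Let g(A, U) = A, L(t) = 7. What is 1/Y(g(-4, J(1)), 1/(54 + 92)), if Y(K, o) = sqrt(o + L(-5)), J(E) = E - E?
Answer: sqrt(149358)/1023 ≈ 0.37778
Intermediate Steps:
J(E) = 0
Y(K, o) = sqrt(7 + o) (Y(K, o) = sqrt(o + 7) = sqrt(7 + o))
1/Y(g(-4, J(1)), 1/(54 + 92)) = 1/(sqrt(7 + 1/(54 + 92))) = 1/(sqrt(7 + 1/146)) = 1/(sqrt(1023/146)) = 1/(sqrt(149358)/146) = sqrt(149358)/1023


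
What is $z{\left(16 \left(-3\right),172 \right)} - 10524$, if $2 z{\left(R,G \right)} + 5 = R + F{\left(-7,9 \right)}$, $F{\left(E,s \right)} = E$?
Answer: $-10554$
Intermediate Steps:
$z{\left(R,G \right)} = -6 + \frac{R}{2}$ ($z{\left(R,G \right)} = - \frac{5}{2} + \frac{R - 7}{2} = - \frac{5}{2} + \frac{-7 + R}{2} = - \frac{5}{2} + \left(- \frac{7}{2} + \frac{R}{2}\right) = -6 + \frac{R}{2}$)
$z{\left(16 \left(-3\right),172 \right)} - 10524 = \left(-6 + \frac{16 \left(-3\right)}{2}\right) - 10524 = \left(-6 + \frac{1}{2} \left(-48\right)\right) - 10524 = \left(-6 - 24\right) - 10524 = -30 - 10524 = -10554$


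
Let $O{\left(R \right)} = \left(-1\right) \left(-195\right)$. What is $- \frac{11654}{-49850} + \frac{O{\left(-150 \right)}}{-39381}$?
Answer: $\frac{74870904}{327190475} \approx 0.22883$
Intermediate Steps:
$O{\left(R \right)} = 195$
$- \frac{11654}{-49850} + \frac{O{\left(-150 \right)}}{-39381} = - \frac{11654}{-49850} + \frac{195}{-39381} = \left(-11654\right) \left(- \frac{1}{49850}\right) + 195 \left(- \frac{1}{39381}\right) = \frac{5827}{24925} - \frac{65}{13127} = \frac{74870904}{327190475}$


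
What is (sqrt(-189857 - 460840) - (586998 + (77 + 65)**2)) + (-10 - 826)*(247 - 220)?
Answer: -629734 + I*sqrt(650697) ≈ -6.2973e+5 + 806.66*I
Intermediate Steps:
(sqrt(-189857 - 460840) - (586998 + (77 + 65)**2)) + (-10 - 826)*(247 - 220) = (sqrt(-650697) - (586998 + 142**2)) - 836*27 = (I*sqrt(650697) - (586998 + 20164)) - 22572 = (I*sqrt(650697) - 1*607162) - 22572 = (I*sqrt(650697) - 607162) - 22572 = (-607162 + I*sqrt(650697)) - 22572 = -629734 + I*sqrt(650697)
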